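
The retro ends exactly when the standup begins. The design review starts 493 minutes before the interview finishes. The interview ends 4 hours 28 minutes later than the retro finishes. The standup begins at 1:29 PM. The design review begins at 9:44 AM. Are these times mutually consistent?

Yes

The retro ends at 1:29 PM.
The interview ends at 1:29 PM + 268 min = 5:57 PM.
The design review starts at 5:57 PM − 493 min = 9:44 AM.
That matches the stated 9:44 AM, so the schedule is consistent.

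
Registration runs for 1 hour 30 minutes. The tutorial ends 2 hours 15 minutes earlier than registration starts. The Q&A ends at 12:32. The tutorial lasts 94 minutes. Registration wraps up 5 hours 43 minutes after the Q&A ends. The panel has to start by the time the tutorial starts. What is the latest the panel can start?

Registration ends at 12:32 + 343 min = 18:15.
Registration starts at 18:15 − 90 min = 16:45.
The tutorial ends at 16:45 − 135 min = 14:30.
The tutorial starts at 14:30 − 94 min = 12:56.
The panel is bounded by the tutorial, so the latest it can start is 12:56.

12:56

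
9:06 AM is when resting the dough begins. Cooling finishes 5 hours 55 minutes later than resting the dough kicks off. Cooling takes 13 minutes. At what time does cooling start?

Cooling ends at 9:06 AM + 355 min = 3:01 PM.
Cooling starts at 3:01 PM − 13 min = 2:48 PM.

2:48 PM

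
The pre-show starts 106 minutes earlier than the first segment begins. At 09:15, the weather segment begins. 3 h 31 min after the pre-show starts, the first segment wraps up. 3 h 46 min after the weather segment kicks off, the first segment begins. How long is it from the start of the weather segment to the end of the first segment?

The first segment starts at 09:15 + 226 min = 13:01.
The pre-show starts at 13:01 − 106 min = 11:15.
The first segment ends at 11:15 + 211 min = 14:46.
From 09:15 to 14:46 is 5 h 31 min.

5 h 31 min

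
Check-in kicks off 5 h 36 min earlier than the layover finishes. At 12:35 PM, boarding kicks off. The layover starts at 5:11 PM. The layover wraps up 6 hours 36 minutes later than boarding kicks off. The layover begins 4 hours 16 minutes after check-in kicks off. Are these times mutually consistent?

No

The layover ends at 12:35 PM + 396 min = 7:11 PM.
Check-in starts at 7:11 PM − 336 min = 1:35 PM.
The layover starts at 1:35 PM + 256 min = 5:51 PM.
But the layover is also said to start at 5:11 PM — a 40-minute conflict.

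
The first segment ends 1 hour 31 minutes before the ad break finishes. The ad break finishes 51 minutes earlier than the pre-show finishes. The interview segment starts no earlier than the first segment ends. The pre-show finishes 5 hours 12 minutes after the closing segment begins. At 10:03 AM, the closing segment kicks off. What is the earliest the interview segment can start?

The pre-show ends at 10:03 AM + 312 min = 3:15 PM.
The ad break ends at 3:15 PM − 51 min = 2:24 PM.
The first segment ends at 2:24 PM − 91 min = 12:53 PM.
The interview segment is bounded by the first segment, so the earliest it can start is 12:53 PM.

12:53 PM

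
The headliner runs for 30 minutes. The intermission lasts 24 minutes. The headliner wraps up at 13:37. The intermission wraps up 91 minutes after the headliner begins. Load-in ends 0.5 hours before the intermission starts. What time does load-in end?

13:44

The headliner starts at 13:37 − 30 min = 13:07.
The intermission ends at 13:07 + 91 min = 14:38.
The intermission starts at 14:38 − 24 min = 14:14.
Load-in ends at 14:14 − 30 min = 13:44.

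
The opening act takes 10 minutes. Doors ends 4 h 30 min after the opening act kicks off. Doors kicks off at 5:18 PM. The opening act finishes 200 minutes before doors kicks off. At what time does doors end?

The opening act ends at 5:18 PM − 200 min = 1:58 PM.
The opening act starts at 1:58 PM − 10 min = 1:48 PM.
Doors ends at 1:48 PM + 270 min = 6:18 PM.

6:18 PM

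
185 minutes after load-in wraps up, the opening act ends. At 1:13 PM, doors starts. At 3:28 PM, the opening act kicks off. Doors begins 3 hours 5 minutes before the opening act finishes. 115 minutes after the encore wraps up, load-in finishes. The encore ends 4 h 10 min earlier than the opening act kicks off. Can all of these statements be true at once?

The encore ends at 3:28 PM − 250 min = 11:18 AM.
Load-in ends at 11:18 AM + 115 min = 1:13 PM.
The opening act ends at 1:13 PM + 185 min = 4:18 PM.
Doors starts at 4:18 PM − 185 min = 1:13 PM.
That matches the stated 1:13 PM, so the schedule is consistent.

Yes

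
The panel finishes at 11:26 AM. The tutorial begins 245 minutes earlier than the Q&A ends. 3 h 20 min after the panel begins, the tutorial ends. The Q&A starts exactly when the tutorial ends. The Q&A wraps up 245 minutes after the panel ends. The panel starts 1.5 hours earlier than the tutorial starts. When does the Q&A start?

The Q&A ends at 11:26 AM + 245 min = 3:31 PM.
The tutorial starts at 3:31 PM − 245 min = 11:26 AM.
The panel starts at 11:26 AM − 90 min = 9:56 AM.
The tutorial ends at 9:56 AM + 200 min = 1:16 PM.
So the Q&A starts at 1:16 PM.

1:16 PM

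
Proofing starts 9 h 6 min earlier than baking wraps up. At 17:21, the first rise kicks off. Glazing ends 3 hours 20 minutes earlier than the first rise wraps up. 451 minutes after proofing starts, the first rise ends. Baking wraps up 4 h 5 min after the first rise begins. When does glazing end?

16:31

Baking ends at 17:21 + 245 min = 21:26.
Proofing starts at 21:26 − 546 min = 12:20.
The first rise ends at 12:20 + 451 min = 19:51.
Glazing ends at 19:51 − 200 min = 16:31.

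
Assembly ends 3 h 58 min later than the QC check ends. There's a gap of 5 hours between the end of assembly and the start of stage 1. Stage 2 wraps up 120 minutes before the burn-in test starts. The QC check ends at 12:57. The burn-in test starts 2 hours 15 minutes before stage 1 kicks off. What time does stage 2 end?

Assembly ends at 12:57 + 238 min = 16:55.
Stage 1 starts at 16:55 + 300 min = 21:55.
The burn-in test starts at 21:55 − 135 min = 19:40.
Stage 2 ends at 19:40 − 120 min = 17:40.

17:40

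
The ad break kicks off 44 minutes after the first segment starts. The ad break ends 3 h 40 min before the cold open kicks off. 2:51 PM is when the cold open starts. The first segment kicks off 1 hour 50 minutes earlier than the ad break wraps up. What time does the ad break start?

10:05 AM

The ad break ends at 2:51 PM − 220 min = 11:11 AM.
The first segment starts at 11:11 AM − 110 min = 9:21 AM.
The ad break starts at 9:21 AM + 44 min = 10:05 AM.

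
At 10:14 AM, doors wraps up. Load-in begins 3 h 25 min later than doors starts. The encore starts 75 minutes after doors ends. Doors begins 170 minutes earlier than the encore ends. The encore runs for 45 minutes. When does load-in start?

12:49 PM

The encore starts at 10:14 AM + 75 min = 11:29 AM.
The encore ends at 11:29 AM + 45 min = 12:14 PM.
Doors starts at 12:14 PM − 170 min = 9:24 AM.
Load-in starts at 9:24 AM + 205 min = 12:49 PM.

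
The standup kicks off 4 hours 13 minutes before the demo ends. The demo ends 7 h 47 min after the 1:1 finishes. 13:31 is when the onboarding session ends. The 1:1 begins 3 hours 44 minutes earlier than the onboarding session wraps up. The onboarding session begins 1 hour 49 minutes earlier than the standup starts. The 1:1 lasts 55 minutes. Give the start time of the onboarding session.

The 1:1 starts at 13:31 − 224 min = 09:47.
The 1:1 ends at 09:47 + 55 min = 10:42.
The demo ends at 10:42 + 467 min = 18:29.
The standup starts at 18:29 − 253 min = 14:16.
The onboarding session starts at 14:16 − 109 min = 12:27.

12:27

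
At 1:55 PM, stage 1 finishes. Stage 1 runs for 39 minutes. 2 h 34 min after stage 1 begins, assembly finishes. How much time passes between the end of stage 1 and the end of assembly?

Stage 1 starts at 1:55 PM − 39 min = 1:16 PM.
Assembly ends at 1:16 PM + 154 min = 3:50 PM.
From 1:55 PM to 3:50 PM is 1 hour 55 minutes.

1 hour 55 minutes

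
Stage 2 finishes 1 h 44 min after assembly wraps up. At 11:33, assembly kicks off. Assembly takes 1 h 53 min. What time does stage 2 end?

15:10

Assembly ends at 11:33 + 113 min = 13:26.
Stage 2 ends at 13:26 + 104 min = 15:10.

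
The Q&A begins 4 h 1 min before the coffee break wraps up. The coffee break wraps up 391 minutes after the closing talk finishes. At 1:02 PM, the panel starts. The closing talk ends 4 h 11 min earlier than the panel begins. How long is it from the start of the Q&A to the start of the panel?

1 h 41 min

The closing talk ends at 1:02 PM − 251 min = 8:51 AM.
The coffee break ends at 8:51 AM + 391 min = 3:22 PM.
The Q&A starts at 3:22 PM − 241 min = 11:21 AM.
From 11:21 AM to 1:02 PM is 1 h 41 min.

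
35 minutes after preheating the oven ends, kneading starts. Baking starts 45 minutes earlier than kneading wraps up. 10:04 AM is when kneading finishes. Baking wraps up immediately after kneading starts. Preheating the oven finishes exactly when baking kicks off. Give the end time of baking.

Baking starts at 10:04 AM − 45 min = 9:19 AM.
So preheating the oven ends at 9:19 AM.
Kneading starts at 9:19 AM + 35 min = 9:54 AM.
So baking ends at 9:54 AM.

9:54 AM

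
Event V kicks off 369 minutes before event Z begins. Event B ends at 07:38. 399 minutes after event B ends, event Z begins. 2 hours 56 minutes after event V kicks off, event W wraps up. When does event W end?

Event Z starts at 07:38 + 399 min = 14:17.
Event V starts at 14:17 − 369 min = 08:08.
Event W ends at 08:08 + 176 min = 11:04.

11:04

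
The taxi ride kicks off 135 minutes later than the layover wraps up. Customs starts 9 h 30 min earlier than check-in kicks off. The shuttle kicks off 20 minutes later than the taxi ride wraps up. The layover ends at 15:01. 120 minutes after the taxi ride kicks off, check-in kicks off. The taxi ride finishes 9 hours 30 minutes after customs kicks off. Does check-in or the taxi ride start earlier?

the taxi ride

The taxi ride starts at 15:01 + 135 min = 17:16.
Check-in starts at 17:16 + 120 min = 19:16.
Check-in starts at 19:16 and the taxi ride starts at 17:16, so the taxi ride is first.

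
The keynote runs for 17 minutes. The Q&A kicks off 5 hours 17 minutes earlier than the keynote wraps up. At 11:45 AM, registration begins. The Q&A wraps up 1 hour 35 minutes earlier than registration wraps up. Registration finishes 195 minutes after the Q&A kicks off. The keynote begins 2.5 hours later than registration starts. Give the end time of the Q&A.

10:55 AM

The keynote starts at 11:45 AM + 150 min = 2:15 PM.
The keynote ends at 2:15 PM + 17 min = 2:32 PM.
The Q&A starts at 2:32 PM − 317 min = 9:15 AM.
Registration ends at 9:15 AM + 195 min = 12:30 PM.
The Q&A ends at 12:30 PM − 95 min = 10:55 AM.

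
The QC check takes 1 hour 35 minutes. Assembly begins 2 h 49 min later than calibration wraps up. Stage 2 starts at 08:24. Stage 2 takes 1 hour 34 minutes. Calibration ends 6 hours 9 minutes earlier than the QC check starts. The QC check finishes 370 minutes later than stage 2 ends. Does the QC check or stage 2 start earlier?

stage 2

Stage 2 ends at 08:24 + 94 min = 09:58.
The QC check ends at 09:58 + 370 min = 16:08.
The QC check starts at 16:08 − 95 min = 14:33.
The QC check starts at 14:33 and stage 2 starts at 08:24, so stage 2 is first.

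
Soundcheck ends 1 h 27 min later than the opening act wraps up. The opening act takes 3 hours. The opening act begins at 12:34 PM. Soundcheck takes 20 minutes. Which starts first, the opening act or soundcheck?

The opening act ends at 12:34 PM + 180 min = 3:34 PM.
Soundcheck ends at 3:34 PM + 87 min = 5:01 PM.
Soundcheck starts at 5:01 PM − 20 min = 4:41 PM.
The opening act starts at 12:34 PM and soundcheck starts at 4:41 PM, so the opening act is first.

the opening act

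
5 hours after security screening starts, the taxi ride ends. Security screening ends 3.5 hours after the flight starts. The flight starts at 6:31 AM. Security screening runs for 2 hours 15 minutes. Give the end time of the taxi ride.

12:46 PM

Security screening ends at 6:31 AM + 210 min = 10:01 AM.
Security screening starts at 10:01 AM − 135 min = 7:46 AM.
The taxi ride ends at 7:46 AM + 300 min = 12:46 PM.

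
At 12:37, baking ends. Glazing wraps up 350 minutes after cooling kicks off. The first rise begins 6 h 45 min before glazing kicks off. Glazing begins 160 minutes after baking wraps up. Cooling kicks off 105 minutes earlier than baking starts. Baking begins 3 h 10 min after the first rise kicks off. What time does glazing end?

15:47

Glazing starts at 12:37 + 160 min = 15:17.
The first rise starts at 15:17 − 405 min = 08:32.
Baking starts at 08:32 + 190 min = 11:42.
Cooling starts at 11:42 − 105 min = 09:57.
Glazing ends at 09:57 + 350 min = 15:47.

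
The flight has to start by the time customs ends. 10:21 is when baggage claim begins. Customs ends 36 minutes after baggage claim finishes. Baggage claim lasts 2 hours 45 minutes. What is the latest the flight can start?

Baggage claim ends at 10:21 + 165 min = 13:06.
Customs ends at 13:06 + 36 min = 13:42.
The flight is bounded by customs, so the latest it can start is 13:42.

13:42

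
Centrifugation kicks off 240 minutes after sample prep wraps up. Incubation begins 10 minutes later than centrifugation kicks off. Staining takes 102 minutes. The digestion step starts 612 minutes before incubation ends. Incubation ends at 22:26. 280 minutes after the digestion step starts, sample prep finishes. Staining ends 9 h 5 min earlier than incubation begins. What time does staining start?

The digestion step starts at 22:26 − 612 min = 12:14.
Sample prep ends at 12:14 + 280 min = 16:54.
Centrifugation starts at 16:54 + 240 min = 20:54.
Incubation starts at 20:54 + 10 min = 21:04.
Staining ends at 21:04 − 545 min = 11:59.
Staining starts at 11:59 − 102 min = 10:17.

10:17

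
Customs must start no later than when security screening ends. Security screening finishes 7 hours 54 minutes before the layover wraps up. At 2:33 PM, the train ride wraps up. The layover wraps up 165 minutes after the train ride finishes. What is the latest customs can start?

9:24 AM

The layover ends at 2:33 PM + 165 min = 5:18 PM.
Security screening ends at 5:18 PM − 474 min = 9:24 AM.
Customs is bounded by security screening, so the latest it can start is 9:24 AM.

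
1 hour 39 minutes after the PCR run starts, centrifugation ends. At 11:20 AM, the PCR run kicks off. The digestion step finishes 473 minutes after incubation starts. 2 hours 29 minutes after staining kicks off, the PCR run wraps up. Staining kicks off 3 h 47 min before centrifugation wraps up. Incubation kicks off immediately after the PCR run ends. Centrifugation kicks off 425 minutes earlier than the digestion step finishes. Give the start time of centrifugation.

Centrifugation ends at 11:20 AM + 99 min = 12:59 PM.
Staining starts at 12:59 PM − 227 min = 9:12 AM.
The PCR run ends at 9:12 AM + 149 min = 11:41 AM.
So incubation starts at 11:41 AM.
The digestion step ends at 11:41 AM + 473 min = 7:34 PM.
Centrifugation starts at 7:34 PM − 425 min = 12:29 PM.

12:29 PM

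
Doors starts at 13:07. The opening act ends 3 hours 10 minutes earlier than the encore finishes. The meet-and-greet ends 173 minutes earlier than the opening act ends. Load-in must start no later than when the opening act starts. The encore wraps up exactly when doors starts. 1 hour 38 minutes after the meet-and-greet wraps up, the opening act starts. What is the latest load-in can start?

08:42

The encore ends at 13:07.
The opening act ends at 13:07 − 190 min = 09:57.
The meet-and-greet ends at 09:57 − 173 min = 07:04.
The opening act starts at 07:04 + 98 min = 08:42.
Load-in is bounded by the opening act, so the latest it can start is 08:42.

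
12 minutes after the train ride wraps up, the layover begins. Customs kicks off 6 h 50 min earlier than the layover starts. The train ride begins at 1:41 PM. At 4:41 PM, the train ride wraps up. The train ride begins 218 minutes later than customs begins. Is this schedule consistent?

The layover starts at 4:41 PM + 12 min = 4:53 PM.
Customs starts at 4:53 PM − 410 min = 10:03 AM.
The train ride starts at 10:03 AM + 218 min = 1:41 PM.
That matches the stated 1:41 PM, so the schedule is consistent.

Yes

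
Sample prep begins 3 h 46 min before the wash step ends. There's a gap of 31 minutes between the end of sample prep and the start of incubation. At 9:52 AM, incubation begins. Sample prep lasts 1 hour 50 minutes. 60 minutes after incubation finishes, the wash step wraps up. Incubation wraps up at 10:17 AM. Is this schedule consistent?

The wash step ends at 10:17 AM + 60 min = 11:17 AM.
Sample prep starts at 11:17 AM − 226 min = 7:31 AM.
Sample prep ends at 7:31 AM + 110 min = 9:21 AM.
Incubation starts at 9:21 AM + 31 min = 9:52 AM.
That matches the stated 9:52 AM, so the schedule is consistent.

Yes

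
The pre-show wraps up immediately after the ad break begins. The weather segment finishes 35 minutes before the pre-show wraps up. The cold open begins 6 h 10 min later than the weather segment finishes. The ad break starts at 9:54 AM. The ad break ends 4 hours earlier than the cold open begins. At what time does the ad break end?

The pre-show ends at 9:54 AM.
The weather segment ends at 9:54 AM − 35 min = 9:19 AM.
The cold open starts at 9:19 AM + 370 min = 3:29 PM.
The ad break ends at 3:29 PM − 240 min = 11:29 AM.

11:29 AM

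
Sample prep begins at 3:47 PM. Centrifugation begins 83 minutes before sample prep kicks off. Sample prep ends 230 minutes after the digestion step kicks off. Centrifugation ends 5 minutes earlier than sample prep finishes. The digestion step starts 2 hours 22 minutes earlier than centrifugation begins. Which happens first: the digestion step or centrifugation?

Centrifugation starts at 3:47 PM − 83 min = 2:24 PM.
The digestion step starts at 2:24 PM − 142 min = 12:02 PM.
The digestion step starts at 12:02 PM and centrifugation starts at 2:24 PM, so the digestion step is first.

the digestion step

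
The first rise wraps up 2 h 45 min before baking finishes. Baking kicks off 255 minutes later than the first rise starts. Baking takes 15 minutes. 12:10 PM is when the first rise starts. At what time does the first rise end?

Baking starts at 12:10 PM + 255 min = 4:25 PM.
Baking ends at 4:25 PM + 15 min = 4:40 PM.
The first rise ends at 4:40 PM − 165 min = 1:55 PM.

1:55 PM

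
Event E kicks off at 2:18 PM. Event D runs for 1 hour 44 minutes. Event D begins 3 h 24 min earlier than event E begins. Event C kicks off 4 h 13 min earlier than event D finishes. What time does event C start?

8:25 AM

Event D starts at 2:18 PM − 204 min = 10:54 AM.
Event D ends at 10:54 AM + 104 min = 12:38 PM.
Event C starts at 12:38 PM − 253 min = 8:25 AM.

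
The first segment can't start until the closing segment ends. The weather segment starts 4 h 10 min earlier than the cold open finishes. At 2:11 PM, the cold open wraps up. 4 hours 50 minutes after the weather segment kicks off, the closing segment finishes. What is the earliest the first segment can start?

The weather segment starts at 2:11 PM − 250 min = 10:01 AM.
The closing segment ends at 10:01 AM + 290 min = 2:51 PM.
The first segment is bounded by the closing segment, so the earliest it can start is 2:51 PM.

2:51 PM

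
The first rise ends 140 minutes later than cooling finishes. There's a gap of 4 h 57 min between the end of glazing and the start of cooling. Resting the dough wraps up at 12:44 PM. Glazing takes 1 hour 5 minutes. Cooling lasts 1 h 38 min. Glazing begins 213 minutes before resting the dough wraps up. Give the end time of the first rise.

Glazing starts at 12:44 PM − 213 min = 9:11 AM.
Glazing ends at 9:11 AM + 65 min = 10:16 AM.
Cooling starts at 10:16 AM + 297 min = 3:13 PM.
Cooling ends at 3:13 PM + 98 min = 4:51 PM.
The first rise ends at 4:51 PM + 140 min = 7:11 PM.

7:11 PM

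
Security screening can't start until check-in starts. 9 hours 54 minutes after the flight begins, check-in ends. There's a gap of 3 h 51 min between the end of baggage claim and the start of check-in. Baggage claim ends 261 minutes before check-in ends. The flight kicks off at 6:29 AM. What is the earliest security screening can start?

3:53 PM

Check-in ends at 6:29 AM + 594 min = 4:23 PM.
Baggage claim ends at 4:23 PM − 261 min = 12:02 PM.
Check-in starts at 12:02 PM + 231 min = 3:53 PM.
Security screening is bounded by check-in, so the earliest it can start is 3:53 PM.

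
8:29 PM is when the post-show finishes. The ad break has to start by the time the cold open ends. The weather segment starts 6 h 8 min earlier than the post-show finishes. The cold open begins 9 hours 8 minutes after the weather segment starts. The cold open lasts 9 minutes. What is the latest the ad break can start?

The weather segment starts at 8:29 PM − 368 min = 2:21 PM.
The cold open starts at 2:21 PM + 548 min = 11:29 PM.
The cold open ends at 11:29 PM + 9 min = 11:38 PM.
The ad break is bounded by the cold open, so the latest it can start is 11:38 PM.

11:38 PM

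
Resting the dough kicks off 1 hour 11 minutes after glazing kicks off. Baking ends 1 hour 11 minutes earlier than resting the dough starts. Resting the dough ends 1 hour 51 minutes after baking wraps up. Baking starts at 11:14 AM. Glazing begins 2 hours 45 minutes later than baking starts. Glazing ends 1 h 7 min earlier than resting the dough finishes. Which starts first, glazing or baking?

baking

Glazing starts at 11:14 AM + 165 min = 1:59 PM.
Glazing starts at 1:59 PM and baking starts at 11:14 AM, so baking is first.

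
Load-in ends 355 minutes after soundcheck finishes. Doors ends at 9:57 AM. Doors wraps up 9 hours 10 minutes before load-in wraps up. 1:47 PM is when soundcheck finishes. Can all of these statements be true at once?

No

Load-in ends at 1:47 PM + 355 min = 7:42 PM.
Doors ends at 7:42 PM − 550 min = 10:32 AM.
But doors is also said to end at 9:57 AM — a 35-minute conflict.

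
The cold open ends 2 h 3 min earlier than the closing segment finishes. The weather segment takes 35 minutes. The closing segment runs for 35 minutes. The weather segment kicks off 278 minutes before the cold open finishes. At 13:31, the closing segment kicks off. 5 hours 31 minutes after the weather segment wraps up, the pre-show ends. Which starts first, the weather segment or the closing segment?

The closing segment ends at 13:31 + 35 min = 14:06.
The cold open ends at 14:06 − 123 min = 12:03.
The weather segment starts at 12:03 − 278 min = 07:25.
The weather segment starts at 07:25 and the closing segment starts at 13:31, so the weather segment is first.

the weather segment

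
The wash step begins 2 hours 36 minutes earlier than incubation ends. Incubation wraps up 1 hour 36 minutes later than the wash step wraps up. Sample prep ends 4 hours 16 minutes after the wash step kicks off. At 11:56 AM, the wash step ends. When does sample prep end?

3:12 PM

Incubation ends at 11:56 AM + 96 min = 1:32 PM.
The wash step starts at 1:32 PM − 156 min = 10:56 AM.
Sample prep ends at 10:56 AM + 256 min = 3:12 PM.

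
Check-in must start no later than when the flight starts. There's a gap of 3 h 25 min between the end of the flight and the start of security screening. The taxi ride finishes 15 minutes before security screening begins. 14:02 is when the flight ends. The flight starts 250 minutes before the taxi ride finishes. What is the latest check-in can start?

Security screening starts at 14:02 + 205 min = 17:27.
The taxi ride ends at 17:27 − 15 min = 17:12.
The flight starts at 17:12 − 250 min = 13:02.
Check-in is bounded by the flight, so the latest it can start is 13:02.

13:02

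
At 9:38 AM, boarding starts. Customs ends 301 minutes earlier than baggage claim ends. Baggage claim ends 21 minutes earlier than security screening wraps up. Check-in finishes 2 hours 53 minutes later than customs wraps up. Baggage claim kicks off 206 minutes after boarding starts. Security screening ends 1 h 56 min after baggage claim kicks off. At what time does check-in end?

Baggage claim starts at 9:38 AM + 206 min = 1:04 PM.
Security screening ends at 1:04 PM + 116 min = 3:00 PM.
Baggage claim ends at 3:00 PM − 21 min = 2:39 PM.
Customs ends at 2:39 PM − 301 min = 9:38 AM.
Check-in ends at 9:38 AM + 173 min = 12:31 PM.

12:31 PM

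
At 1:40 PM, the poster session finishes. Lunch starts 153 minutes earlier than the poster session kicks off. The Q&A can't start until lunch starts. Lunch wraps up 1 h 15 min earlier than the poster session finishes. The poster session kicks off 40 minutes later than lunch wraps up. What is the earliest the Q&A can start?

10:32 AM

Lunch ends at 1:40 PM − 75 min = 12:25 PM.
The poster session starts at 12:25 PM + 40 min = 1:05 PM.
Lunch starts at 1:05 PM − 153 min = 10:32 AM.
The Q&A is bounded by lunch, so the earliest it can start is 10:32 AM.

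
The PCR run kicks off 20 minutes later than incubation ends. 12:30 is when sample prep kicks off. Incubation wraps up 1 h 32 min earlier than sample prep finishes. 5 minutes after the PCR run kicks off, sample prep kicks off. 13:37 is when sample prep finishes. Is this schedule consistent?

Incubation ends at 13:37 − 92 min = 12:05.
The PCR run starts at 12:05 + 20 min = 12:25.
Sample prep starts at 12:25 + 5 min = 12:30.
That matches the stated 12:30, so the schedule is consistent.

Yes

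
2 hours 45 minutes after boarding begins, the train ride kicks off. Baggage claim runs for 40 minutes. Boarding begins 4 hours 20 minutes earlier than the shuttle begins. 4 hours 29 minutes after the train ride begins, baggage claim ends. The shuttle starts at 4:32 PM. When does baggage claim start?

Boarding starts at 4:32 PM − 260 min = 12:12 PM.
The train ride starts at 12:12 PM + 165 min = 2:57 PM.
Baggage claim ends at 2:57 PM + 269 min = 7:26 PM.
Baggage claim starts at 7:26 PM − 40 min = 6:46 PM.

6:46 PM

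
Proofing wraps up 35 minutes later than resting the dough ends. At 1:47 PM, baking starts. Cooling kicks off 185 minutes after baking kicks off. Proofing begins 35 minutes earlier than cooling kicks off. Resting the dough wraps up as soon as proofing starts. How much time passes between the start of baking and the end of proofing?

Cooling starts at 1:47 PM + 185 min = 4:52 PM.
Proofing starts at 4:52 PM − 35 min = 4:17 PM.
So resting the dough ends at 4:17 PM.
Proofing ends at 4:17 PM + 35 min = 4:52 PM.
From 1:47 PM to 4:52 PM is 3 h 5 min.

3 h 5 min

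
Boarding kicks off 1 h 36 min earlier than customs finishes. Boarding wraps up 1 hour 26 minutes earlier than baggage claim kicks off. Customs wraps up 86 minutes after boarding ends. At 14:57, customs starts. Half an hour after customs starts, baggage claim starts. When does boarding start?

13:51

Baggage claim starts at 14:57 + 30 min = 15:27.
Boarding ends at 15:27 − 86 min = 14:01.
Customs ends at 14:01 + 86 min = 15:27.
Boarding starts at 15:27 − 96 min = 13:51.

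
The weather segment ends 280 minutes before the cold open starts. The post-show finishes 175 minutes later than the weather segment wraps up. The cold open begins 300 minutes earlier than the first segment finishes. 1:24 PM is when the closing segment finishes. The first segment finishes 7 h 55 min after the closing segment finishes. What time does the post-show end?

The first segment ends at 1:24 PM + 475 min = 9:19 PM.
The cold open starts at 9:19 PM − 300 min = 4:19 PM.
The weather segment ends at 4:19 PM − 280 min = 11:39 AM.
The post-show ends at 11:39 AM + 175 min = 2:34 PM.

2:34 PM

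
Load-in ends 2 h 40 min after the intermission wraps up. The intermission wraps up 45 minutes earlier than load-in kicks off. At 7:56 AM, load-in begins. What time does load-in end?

9:51 AM

The intermission ends at 7:56 AM − 45 min = 7:11 AM.
Load-in ends at 7:11 AM + 160 min = 9:51 AM.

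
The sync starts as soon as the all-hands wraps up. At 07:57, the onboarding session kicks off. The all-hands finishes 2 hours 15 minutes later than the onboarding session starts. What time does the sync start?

The all-hands ends at 07:57 + 135 min = 10:12.
So the sync starts at 10:12.

10:12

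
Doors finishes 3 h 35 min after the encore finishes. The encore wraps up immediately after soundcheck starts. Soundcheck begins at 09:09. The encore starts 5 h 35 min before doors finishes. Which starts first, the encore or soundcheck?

The encore ends at 09:09.
Doors ends at 09:09 + 215 min = 12:44.
The encore starts at 12:44 − 335 min = 07:09.
The encore starts at 07:09 and soundcheck starts at 09:09, so the encore is first.

the encore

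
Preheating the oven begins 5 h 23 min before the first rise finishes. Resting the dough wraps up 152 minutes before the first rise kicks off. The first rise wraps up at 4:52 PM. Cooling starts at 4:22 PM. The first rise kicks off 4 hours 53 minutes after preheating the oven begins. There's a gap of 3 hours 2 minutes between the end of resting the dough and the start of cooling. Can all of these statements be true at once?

No

Preheating the oven starts at 4:52 PM − 323 min = 11:29 AM.
The first rise starts at 11:29 AM + 293 min = 4:22 PM.
Resting the dough ends at 4:22 PM − 152 min = 1:50 PM.
Cooling starts at 1:50 PM + 182 min = 4:52 PM.
But cooling is also said to start at 4:22 PM — a 30-minute conflict.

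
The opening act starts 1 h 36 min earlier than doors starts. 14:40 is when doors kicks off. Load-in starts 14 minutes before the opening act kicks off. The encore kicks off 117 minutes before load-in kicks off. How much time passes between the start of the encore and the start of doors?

3 h 47 min

The opening act starts at 14:40 − 96 min = 13:04.
Load-in starts at 13:04 − 14 min = 12:50.
The encore starts at 12:50 − 117 min = 10:53.
From 10:53 to 14:40 is 3 h 47 min.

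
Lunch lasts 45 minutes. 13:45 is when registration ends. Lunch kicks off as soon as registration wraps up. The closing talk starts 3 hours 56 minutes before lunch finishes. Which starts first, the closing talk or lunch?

Lunch starts at 13:45.
Lunch ends at 13:45 + 45 min = 14:30.
The closing talk starts at 14:30 − 236 min = 10:34.
The closing talk starts at 10:34 and lunch starts at 13:45, so the closing talk is first.

the closing talk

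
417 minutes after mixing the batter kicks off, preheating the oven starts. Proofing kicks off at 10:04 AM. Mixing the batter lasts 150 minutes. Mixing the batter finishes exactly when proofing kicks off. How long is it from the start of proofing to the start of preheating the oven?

267 minutes

Mixing the batter ends at 10:04 AM.
Mixing the batter starts at 10:04 AM − 150 min = 7:34 AM.
Preheating the oven starts at 7:34 AM + 417 min = 2:31 PM.
From 10:04 AM to 2:31 PM is 267 minutes.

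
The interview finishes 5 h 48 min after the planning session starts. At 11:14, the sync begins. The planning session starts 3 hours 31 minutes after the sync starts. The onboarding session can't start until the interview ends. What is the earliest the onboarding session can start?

The planning session starts at 11:14 + 211 min = 14:45.
The interview ends at 14:45 + 348 min = 20:33.
The onboarding session is bounded by the interview, so the earliest it can start is 20:33.

20:33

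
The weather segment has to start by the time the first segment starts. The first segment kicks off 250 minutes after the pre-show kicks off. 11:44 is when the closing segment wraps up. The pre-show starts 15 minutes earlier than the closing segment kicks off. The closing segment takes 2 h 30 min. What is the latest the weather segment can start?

13:09

The closing segment starts at 11:44 − 150 min = 09:14.
The pre-show starts at 09:14 − 15 min = 08:59.
The first segment starts at 08:59 + 250 min = 13:09.
The weather segment is bounded by the first segment, so the latest it can start is 13:09.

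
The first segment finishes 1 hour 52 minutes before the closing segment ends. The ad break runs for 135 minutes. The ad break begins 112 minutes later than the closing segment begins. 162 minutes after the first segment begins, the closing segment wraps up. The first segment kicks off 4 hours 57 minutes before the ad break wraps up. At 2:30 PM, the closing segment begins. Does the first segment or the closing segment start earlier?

The ad break starts at 2:30 PM + 112 min = 4:22 PM.
The ad break ends at 4:22 PM + 135 min = 6:37 PM.
The first segment starts at 6:37 PM − 297 min = 1:40 PM.
The first segment starts at 1:40 PM and the closing segment starts at 2:30 PM, so the first segment is first.

the first segment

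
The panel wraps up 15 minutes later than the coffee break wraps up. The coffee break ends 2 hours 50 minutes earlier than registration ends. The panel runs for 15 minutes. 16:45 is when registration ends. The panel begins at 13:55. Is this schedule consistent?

Yes

The coffee break ends at 16:45 − 170 min = 13:55.
The panel ends at 13:55 + 15 min = 14:10.
The panel starts at 14:10 − 15 min = 13:55.
That matches the stated 13:55, so the schedule is consistent.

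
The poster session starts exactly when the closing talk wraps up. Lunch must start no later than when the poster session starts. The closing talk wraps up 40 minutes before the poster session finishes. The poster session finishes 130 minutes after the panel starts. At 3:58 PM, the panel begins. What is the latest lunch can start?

The poster session ends at 3:58 PM + 130 min = 6:08 PM.
The closing talk ends at 6:08 PM − 40 min = 5:28 PM.
So the poster session starts at 5:28 PM.
Lunch is bounded by the poster session, so the latest it can start is 5:28 PM.

5:28 PM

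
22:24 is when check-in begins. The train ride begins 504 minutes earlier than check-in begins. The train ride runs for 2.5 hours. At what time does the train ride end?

16:30

The train ride starts at 22:24 − 504 min = 14:00.
The train ride ends at 14:00 + 150 min = 16:30.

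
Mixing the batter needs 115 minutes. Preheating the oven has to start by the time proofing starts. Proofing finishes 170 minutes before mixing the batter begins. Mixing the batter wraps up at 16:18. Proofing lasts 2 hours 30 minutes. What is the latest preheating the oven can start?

Mixing the batter starts at 16:18 − 115 min = 14:23.
Proofing ends at 14:23 − 170 min = 11:33.
Proofing starts at 11:33 − 150 min = 09:03.
Preheating the oven is bounded by proofing, so the latest it can start is 09:03.

09:03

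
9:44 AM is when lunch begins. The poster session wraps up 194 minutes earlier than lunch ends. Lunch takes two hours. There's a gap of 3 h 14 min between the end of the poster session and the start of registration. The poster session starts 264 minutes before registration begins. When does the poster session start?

Lunch ends at 9:44 AM + 120 min = 11:44 AM.
The poster session ends at 11:44 AM − 194 min = 8:30 AM.
Registration starts at 8:30 AM + 194 min = 11:44 AM.
The poster session starts at 11:44 AM − 264 min = 7:20 AM.

7:20 AM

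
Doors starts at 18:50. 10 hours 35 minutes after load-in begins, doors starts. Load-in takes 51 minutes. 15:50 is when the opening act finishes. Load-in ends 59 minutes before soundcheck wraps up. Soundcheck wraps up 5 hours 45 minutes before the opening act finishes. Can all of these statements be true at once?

Soundcheck ends at 15:50 − 345 min = 10:05.
Load-in ends at 10:05 − 59 min = 09:06.
Load-in starts at 09:06 − 51 min = 08:15.
Doors starts at 08:15 + 635 min = 18:50.
That matches the stated 18:50, so the schedule is consistent.

Yes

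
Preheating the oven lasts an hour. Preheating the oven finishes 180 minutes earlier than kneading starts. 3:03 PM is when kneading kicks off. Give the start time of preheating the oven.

11:03 AM

Preheating the oven ends at 3:03 PM − 180 min = 12:03 PM.
Preheating the oven starts at 12:03 PM − 60 min = 11:03 AM.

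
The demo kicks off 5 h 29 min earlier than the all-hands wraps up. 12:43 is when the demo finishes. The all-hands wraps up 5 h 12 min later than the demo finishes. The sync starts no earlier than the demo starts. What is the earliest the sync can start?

12:26

The all-hands ends at 12:43 + 312 min = 17:55.
The demo starts at 17:55 − 329 min = 12:26.
The sync is bounded by the demo, so the earliest it can start is 12:26.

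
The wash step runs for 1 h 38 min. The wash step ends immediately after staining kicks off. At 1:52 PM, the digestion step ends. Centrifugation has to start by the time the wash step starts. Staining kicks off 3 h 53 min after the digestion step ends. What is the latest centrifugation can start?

4:07 PM

Staining starts at 1:52 PM + 233 min = 5:45 PM.
So the wash step ends at 5:45 PM.
The wash step starts at 5:45 PM − 98 min = 4:07 PM.
Centrifugation is bounded by the wash step, so the latest it can start is 4:07 PM.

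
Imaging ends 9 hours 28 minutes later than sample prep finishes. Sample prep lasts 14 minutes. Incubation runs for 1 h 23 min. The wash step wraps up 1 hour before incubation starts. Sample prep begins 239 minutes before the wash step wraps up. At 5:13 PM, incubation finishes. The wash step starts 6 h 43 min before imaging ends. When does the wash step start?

1:50 PM

Incubation starts at 5:13 PM − 83 min = 3:50 PM.
The wash step ends at 3:50 PM − 60 min = 2:50 PM.
Sample prep starts at 2:50 PM − 239 min = 10:51 AM.
Sample prep ends at 10:51 AM + 14 min = 11:05 AM.
Imaging ends at 11:05 AM + 568 min = 8:33 PM.
The wash step starts at 8:33 PM − 403 min = 1:50 PM.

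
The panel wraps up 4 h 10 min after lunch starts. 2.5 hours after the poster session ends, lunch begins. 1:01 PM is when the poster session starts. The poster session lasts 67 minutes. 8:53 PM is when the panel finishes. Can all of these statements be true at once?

No

The poster session ends at 1:01 PM + 67 min = 2:08 PM.
Lunch starts at 2:08 PM + 150 min = 4:38 PM.
The panel ends at 4:38 PM + 250 min = 8:48 PM.
But the panel is also said to end at 8:53 PM — a 5-minute conflict.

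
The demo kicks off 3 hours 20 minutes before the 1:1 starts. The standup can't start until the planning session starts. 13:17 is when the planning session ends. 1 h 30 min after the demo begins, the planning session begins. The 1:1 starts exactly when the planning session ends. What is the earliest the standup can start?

The 1:1 starts at 13:17.
The demo starts at 13:17 − 200 min = 09:57.
The planning session starts at 09:57 + 90 min = 11:27.
The standup is bounded by the planning session, so the earliest it can start is 11:27.

11:27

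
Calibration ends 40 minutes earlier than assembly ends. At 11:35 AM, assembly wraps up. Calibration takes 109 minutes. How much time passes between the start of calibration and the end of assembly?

2 hours 29 minutes

Calibration ends at 11:35 AM − 40 min = 10:55 AM.
Calibration starts at 10:55 AM − 109 min = 9:06 AM.
From 9:06 AM to 11:35 AM is 2 hours 29 minutes.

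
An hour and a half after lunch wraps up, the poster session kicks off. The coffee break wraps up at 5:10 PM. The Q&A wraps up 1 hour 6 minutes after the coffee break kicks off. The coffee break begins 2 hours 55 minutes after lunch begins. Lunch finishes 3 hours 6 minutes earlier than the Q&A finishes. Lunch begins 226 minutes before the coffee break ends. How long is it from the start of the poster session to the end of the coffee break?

1 h 21 min

Lunch starts at 5:10 PM − 226 min = 1:24 PM.
The coffee break starts at 1:24 PM + 175 min = 4:19 PM.
The Q&A ends at 4:19 PM + 66 min = 5:25 PM.
Lunch ends at 5:25 PM − 186 min = 2:19 PM.
The poster session starts at 2:19 PM + 90 min = 3:49 PM.
From 3:49 PM to 5:10 PM is 1 h 21 min.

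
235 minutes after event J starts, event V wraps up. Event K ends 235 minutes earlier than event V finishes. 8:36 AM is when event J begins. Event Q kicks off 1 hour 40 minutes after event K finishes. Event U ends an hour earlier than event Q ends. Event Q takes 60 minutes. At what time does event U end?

Event V ends at 8:36 AM + 235 min = 12:31 PM.
Event K ends at 12:31 PM − 235 min = 8:36 AM.
Event Q starts at 8:36 AM + 100 min = 10:16 AM.
Event Q ends at 10:16 AM + 60 min = 11:16 AM.
Event U ends at 11:16 AM − 60 min = 10:16 AM.

10:16 AM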